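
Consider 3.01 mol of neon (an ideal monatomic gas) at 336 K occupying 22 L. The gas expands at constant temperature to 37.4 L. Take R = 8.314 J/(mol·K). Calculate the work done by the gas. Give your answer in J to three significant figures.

Isothermal: W = nRT ln(V₂/V₁).
W = (3.01)(8.314)(336) × ln(37.4/22)
  = 8408 × 0.5306
W_by_gas = 4462 J.

W ≈ 4460 J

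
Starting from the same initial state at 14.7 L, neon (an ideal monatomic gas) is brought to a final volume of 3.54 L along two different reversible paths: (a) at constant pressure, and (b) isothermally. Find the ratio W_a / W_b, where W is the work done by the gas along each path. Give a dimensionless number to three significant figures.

W_a / W_b ≈ 0.533

Path (a) isobaric: W = P₁(V₂ − V₁) → W_a/(P₁V₁) = -0.7592.
Path (b) isothermal: W = P₁V₁ ln(V₂/V₁) → W_b/(P₁V₁) = -1.424.
W_a / W_b = -0.7592 / -1.424 = 0.5332.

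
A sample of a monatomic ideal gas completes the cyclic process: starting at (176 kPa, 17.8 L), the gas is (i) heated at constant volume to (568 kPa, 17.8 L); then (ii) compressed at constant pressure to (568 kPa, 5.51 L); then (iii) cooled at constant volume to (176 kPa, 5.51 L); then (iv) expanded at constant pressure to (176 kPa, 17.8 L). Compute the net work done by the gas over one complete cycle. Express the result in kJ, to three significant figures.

W_net ≈ -4.82 kJ

Constant-volume legs do no work.
W(ii) = (568)(5.51 − 17.8) = -6981 J; W(iv) = (176)(17.8 − 5.51) = 2163 J.
W_net = -6981 + 2163 = -4818 J (the counter-clockwise enclosed area).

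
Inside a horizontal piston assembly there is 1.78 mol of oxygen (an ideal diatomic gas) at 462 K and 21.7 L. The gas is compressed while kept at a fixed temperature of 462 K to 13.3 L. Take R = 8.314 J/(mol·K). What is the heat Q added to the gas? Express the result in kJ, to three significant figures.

Q ≈ -3.35 kJ

Isothermal ⇒ ΔU = 0, so Q = W = nRT ln(V₂/V₁).
Q = (1.78)(8.314)(462) ln(13.3/21.7) = 6837 × -0.4895 = -3347 J.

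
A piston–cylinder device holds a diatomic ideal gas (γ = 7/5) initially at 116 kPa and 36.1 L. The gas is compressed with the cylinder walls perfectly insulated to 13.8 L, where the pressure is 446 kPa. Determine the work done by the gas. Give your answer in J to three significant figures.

Adiabatic: W = (P₁V₁ − P₂V₂)/(γ − 1) with γ = 7/5.
P₁V₁ = 4188 J, P₂V₂ = 6155 J.
W = (4188 − 6155) / 0.4 = -4918 J.

W ≈ -4920 J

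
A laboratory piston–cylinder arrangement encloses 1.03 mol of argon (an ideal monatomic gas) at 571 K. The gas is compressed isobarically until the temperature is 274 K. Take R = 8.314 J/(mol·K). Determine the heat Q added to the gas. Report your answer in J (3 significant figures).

Q ≈ -6360 J

Isobaric: W = nRΔT = (1.03)(8.314)(-297) = -2543 J.
ΔU = nCᵥΔT with Cᵥ = 3R/2: ΔU = (1.03)(12.47)(-297) = -3815 J.
Q = ΔU + W = -3815 − 2543 = -6358 J.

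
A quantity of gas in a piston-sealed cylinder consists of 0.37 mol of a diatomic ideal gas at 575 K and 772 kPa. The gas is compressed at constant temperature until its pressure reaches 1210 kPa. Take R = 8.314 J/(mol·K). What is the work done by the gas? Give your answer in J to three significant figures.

Isothermal process: W = nRT ln(V₂/V₁) = nRT ln(P₁/P₂).
W = (0.37)(8.314)(575) × ln(772/1210)
  = 1769 × ln(0.638) = 1769 × -0.4494
W_by_gas = -794.9 J.

W ≈ -795 J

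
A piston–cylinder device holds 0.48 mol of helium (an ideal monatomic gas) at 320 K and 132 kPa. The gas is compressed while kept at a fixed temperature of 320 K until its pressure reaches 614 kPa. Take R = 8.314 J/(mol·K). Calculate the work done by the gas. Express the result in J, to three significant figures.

W ≈ -1960 J

Isothermal process: W = nRT ln(V₂/V₁) = nRT ln(P₁/P₂).
W = (0.48)(8.314)(320) × ln(132/614)
  = 1277 × ln(0.215) = 1277 × -1.537
W_by_gas = -1963 J.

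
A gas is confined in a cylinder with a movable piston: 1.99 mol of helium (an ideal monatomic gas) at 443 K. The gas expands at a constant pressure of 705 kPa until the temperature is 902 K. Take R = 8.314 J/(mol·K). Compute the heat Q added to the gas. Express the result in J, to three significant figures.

Isobaric: W = nRΔT = (1.99)(8.314)(459) = 7594 J.
ΔU = nCᵥΔT with Cᵥ = 3R/2: ΔU = (1.99)(12.47)(459) = 11391 J.
Q = ΔU + W = 11391 + 7594 = 18985 J.

Q ≈ 19000 J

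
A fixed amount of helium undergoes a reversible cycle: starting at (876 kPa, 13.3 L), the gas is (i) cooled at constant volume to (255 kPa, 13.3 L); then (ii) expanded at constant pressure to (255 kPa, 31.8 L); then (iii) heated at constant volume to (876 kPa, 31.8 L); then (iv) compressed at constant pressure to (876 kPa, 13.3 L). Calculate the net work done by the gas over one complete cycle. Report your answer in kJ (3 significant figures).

W_net ≈ -11.5 kJ

Constant-volume legs do no work.
W(ii) = (255)(31.8 − 13.3) = 4718 J; W(iv) = (876)(13.3 − 31.8) = -16206 J.
W_net = 4718 − 16206 = -11488 J (the counter-clockwise enclosed area).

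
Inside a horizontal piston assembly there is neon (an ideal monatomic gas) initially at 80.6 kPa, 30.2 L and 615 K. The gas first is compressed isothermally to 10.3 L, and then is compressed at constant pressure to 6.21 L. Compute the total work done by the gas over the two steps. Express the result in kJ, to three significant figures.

Step 1 (isothermal): W = P₁V₁ ln(V₂/V₁) = (2434) ln(10.3/30.2) = -2618 J.
After step 1: P = 236.3 kPa, V = 10.3 L, T = 615 K.
Step 2 (isobaric): W = PΔV = (236.3 kPa)(6.21 − 10.3 L) = -966.6 J.
W_total = -2618 − 966.6 = -3585 J.

W_total ≈ -3.58 kJ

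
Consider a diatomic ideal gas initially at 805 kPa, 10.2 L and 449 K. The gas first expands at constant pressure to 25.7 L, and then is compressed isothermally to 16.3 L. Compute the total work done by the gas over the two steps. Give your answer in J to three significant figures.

Step 1 (isobaric): W = PΔV = (805 kPa)(25.7 − 10.2 L) = 12478 J.
After step 1: P = 805 kPa, V = 25.7 L, T = 1131 K.
Step 2 (isothermal): W = P₁V₁ ln(V₂/V₁) = (20688) ln(16.3/25.7) = -9420 J.
W_total = 12478 − 9420 = 3057 J.

W_total ≈ 3060 J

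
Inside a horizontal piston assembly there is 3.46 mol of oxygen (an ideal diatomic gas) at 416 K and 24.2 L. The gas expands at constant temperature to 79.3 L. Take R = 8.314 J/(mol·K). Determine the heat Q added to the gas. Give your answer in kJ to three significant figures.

Isothermal ⇒ ΔU = 0, so Q = W = nRT ln(V₂/V₁).
Q = (3.46)(8.314)(416) ln(79.3/24.2) = 11967 × 1.187 = 14203 J.

Q ≈ 14.2 kJ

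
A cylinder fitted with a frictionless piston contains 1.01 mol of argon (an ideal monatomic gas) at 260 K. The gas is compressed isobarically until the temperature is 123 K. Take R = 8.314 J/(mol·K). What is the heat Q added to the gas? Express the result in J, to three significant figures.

Q ≈ -2880 J

Isobaric: W = nRΔT = (1.01)(8.314)(-137) = -1150 J.
ΔU = nCᵥΔT with Cᵥ = 3R/2: ΔU = (1.01)(12.47)(-137) = -1726 J.
Q = ΔU + W = -1726 − 1150 = -2876 J.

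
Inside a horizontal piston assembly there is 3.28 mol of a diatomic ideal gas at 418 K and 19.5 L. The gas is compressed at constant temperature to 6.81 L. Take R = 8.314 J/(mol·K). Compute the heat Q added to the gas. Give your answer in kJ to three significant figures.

Isothermal ⇒ ΔU = 0, so Q = W = nRT ln(V₂/V₁).
Q = (3.28)(8.314)(418) ln(6.81/19.5) = 11399 × -1.052 = -11992 J.

Q ≈ -12.0 kJ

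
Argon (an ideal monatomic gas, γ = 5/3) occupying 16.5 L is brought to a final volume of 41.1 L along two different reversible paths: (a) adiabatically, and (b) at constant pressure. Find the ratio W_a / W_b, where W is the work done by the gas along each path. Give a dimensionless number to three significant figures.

Path (a) adiabatic: W = P₁V₁(1 − (V₁/V₂)^(γ−1))/(γ−1) → W_a/(P₁V₁) = 0.6837.
Path (b) isobaric: W = P₁(V₂ − V₁) → W_b/(P₁V₁) = 1.491.
W_a / W_b = 0.6837 / 1.491 = 0.4586.

W_a / W_b ≈ 0.459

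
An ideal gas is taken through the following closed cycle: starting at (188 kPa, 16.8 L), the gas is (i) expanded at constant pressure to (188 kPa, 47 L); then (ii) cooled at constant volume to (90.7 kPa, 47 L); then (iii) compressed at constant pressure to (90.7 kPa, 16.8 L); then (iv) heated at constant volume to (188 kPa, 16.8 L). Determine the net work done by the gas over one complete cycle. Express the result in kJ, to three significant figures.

W_net ≈ 2.94 kJ

Constant-volume legs do no work.
W(i) = (188)(47 − 16.8) = 5678 J; W(iii) = (90.7)(16.8 − 47) = -2739 J.
W_net = 5678 − 2739 = 2938 J (the clockwise enclosed area).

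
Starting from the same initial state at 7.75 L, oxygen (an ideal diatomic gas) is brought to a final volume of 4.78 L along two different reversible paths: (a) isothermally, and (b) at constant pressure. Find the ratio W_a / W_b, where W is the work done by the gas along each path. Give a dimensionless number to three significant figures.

Path (a) isothermal: W = P₁V₁ ln(V₂/V₁) → W_a/(P₁V₁) = -0.4833.
Path (b) isobaric: W = P₁(V₂ − V₁) → W_b/(P₁V₁) = -0.3832.
W_a / W_b = -0.4833 / -0.3832 = 1.261.

W_a / W_b ≈ 1.26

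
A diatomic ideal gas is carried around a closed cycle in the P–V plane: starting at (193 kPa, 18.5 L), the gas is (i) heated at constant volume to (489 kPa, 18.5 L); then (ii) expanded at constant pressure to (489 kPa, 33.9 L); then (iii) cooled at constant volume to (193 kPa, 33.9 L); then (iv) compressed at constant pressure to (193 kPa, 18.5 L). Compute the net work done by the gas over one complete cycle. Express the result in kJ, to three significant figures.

Constant-volume legs do no work.
W(ii) = (489)(33.9 − 18.5) = 7531 J; W(iv) = (193)(18.5 − 33.9) = -2972 J.
W_net = 7531 − 2972 = 4558 J (the clockwise enclosed area).

W_net ≈ 4.56 kJ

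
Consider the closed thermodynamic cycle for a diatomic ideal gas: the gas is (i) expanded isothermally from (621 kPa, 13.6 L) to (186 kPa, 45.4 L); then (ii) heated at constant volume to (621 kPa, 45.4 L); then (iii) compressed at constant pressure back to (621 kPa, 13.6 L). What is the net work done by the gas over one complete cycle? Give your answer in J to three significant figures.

Leg (i): W = PᵢVᵢ ln(V_f/Vᵢ) = (8446) ln(45.4/13.6) = 10181 J.
Leg (ii): W = 0.
Leg (iii): W = PΔV = (621)(13.6 − 45.4) = -19748 J.
W_net = 10181 − 19748 = -9567 J.

W_net ≈ -9570 J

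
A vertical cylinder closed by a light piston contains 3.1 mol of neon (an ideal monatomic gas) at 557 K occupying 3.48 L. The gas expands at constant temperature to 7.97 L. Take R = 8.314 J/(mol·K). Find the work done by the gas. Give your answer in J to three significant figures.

Isothermal: W = nRT ln(V₂/V₁).
W = (3.1)(8.314)(557) × ln(7.97/3.48)
  = 14356 × 0.8287
W_by_gas = 11896 J.

W ≈ 11900 J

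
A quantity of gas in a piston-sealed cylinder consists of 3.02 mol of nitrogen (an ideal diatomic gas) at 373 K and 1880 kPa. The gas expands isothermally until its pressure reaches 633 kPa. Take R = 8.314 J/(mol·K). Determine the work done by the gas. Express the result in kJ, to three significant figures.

W ≈ 10.2 kJ

Isothermal process: W = nRT ln(V₂/V₁) = nRT ln(P₁/P₂).
W = (3.02)(8.314)(373) × ln(1880/633)
  = 9365 × ln(2.97) = 9365 × 1.089
W_by_gas = 10195 J.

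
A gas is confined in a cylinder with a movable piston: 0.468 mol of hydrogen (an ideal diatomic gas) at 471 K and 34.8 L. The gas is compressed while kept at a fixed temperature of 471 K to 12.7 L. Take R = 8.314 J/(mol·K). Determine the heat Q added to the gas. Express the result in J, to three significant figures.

Q ≈ -1850 J

Isothermal ⇒ ΔU = 0, so Q = W = nRT ln(V₂/V₁).
Q = (0.468)(8.314)(471) ln(12.7/34.8) = 1833 × -1.008 = -1847 J.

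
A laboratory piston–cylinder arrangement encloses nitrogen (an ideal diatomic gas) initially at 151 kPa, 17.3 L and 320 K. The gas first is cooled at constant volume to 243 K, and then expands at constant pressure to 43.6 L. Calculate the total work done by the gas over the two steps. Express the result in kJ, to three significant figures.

Step 1 (isochoric): W = 0 (constant volume).
After step 1: P = 114.7 kPa (V unchanged).
Step 2 (isobaric): W = PΔV = (114.7 kPa)(43.6 − 17.3 L) = 3016 J.
W_total = 0 + 3016 = 3016 J.

W_total ≈ 3.02 kJ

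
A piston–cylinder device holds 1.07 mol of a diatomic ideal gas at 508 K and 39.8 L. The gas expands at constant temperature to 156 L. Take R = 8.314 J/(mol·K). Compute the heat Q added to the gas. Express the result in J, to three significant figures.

Q ≈ 6170 J

Isothermal ⇒ ΔU = 0, so Q = W = nRT ln(V₂/V₁).
Q = (1.07)(8.314)(508) ln(156/39.8) = 4519 × 1.366 = 6173 J.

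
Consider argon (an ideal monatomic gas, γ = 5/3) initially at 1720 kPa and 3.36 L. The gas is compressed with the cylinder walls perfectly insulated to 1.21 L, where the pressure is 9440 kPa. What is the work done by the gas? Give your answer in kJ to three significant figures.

W ≈ -8.46 kJ

Adiabatic: W = (P₁V₁ − P₂V₂)/(γ − 1) with γ = 5/3.
P₁V₁ = 5779 J, P₂V₂ = 11422 J.
W = (5779 − 11422) / 0.6667 = -8465 J.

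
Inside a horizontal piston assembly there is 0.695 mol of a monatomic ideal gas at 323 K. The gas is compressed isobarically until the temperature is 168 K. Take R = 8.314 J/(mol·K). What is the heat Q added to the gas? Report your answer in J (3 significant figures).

Isobaric: W = nRΔT = (0.695)(8.314)(-155) = -895.6 J.
ΔU = nCᵥΔT with Cᵥ = 3R/2: ΔU = (0.695)(12.47)(-155) = -1343 J.
Q = ΔU + W = -1343 − 895.6 = -2239 J.

Q ≈ -2240 J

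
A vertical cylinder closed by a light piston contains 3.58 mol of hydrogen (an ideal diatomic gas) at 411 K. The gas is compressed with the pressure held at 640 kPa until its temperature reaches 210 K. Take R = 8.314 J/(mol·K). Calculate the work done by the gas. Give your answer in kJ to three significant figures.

Isobaric: W = P ΔV = nR ΔT.
W = (3.58)(8.314)(210 − 411) = -5983 J.

W ≈ -5.98 kJ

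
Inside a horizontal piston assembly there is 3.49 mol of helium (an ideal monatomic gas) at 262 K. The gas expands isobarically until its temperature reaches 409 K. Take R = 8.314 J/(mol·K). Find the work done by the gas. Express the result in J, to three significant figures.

W ≈ 4270 J

Isobaric: W = P ΔV = nR ΔT.
W = (3.49)(8.314)(409 − 262) = 4265 J.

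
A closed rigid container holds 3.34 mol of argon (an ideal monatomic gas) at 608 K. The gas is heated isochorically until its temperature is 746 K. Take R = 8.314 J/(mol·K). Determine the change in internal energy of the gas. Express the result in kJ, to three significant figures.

ΔU ≈ 5.75 kJ

Constant volume ⇒ W = 0, so Q = ΔU = nCᵥΔT with Cᵥ = 3R/2 = 12.47 J/(mol·K).
ΔU = (3.34)(12.47)(746 − 608) = 5748 J.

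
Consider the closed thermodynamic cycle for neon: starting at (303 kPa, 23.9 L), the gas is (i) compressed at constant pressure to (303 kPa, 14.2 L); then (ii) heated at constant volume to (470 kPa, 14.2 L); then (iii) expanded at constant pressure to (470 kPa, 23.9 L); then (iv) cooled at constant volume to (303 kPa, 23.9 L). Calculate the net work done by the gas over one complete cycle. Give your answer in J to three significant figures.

W_net ≈ 1620 J

Constant-volume legs do no work.
W(i) = (303)(14.2 − 23.9) = -2939 J; W(iii) = (470)(23.9 − 14.2) = 4559 J.
W_net = -2939 + 4559 = 1620 J (the clockwise enclosed area).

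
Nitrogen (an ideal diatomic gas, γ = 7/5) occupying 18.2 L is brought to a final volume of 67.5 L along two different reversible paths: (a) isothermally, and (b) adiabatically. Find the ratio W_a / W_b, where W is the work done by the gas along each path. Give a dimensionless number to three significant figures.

W_a / W_b ≈ 1.28

Path (a) isothermal: W = P₁V₁ ln(V₂/V₁) → W_a/(P₁V₁) = 1.311.
Path (b) adiabatic: W = P₁V₁(1 − (V₁/V₂)^(γ−1))/(γ−1) → W_b/(P₁V₁) = 1.02.
W_a / W_b = 1.311 / 1.02 = 1.285.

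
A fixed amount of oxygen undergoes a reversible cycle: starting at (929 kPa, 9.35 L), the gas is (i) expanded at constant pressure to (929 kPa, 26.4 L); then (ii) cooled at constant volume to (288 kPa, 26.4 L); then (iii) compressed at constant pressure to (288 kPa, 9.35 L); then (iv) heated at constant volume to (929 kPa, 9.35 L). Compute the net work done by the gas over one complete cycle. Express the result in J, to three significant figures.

W_net ≈ 10900 J

Constant-volume legs do no work.
W(i) = (929)(26.4 − 9.35) = 15839 J; W(iii) = (288)(9.35 − 26.4) = -4910 J.
W_net = 15839 − 4910 = 10929 J (the clockwise enclosed area).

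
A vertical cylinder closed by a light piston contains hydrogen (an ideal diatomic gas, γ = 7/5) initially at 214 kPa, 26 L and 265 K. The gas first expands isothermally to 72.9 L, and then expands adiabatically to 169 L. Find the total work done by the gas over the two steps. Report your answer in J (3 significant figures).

Step 1 (isothermal): W = P₁V₁ ln(V₂/V₁) = (5564) ln(72.9/26) = 5736 J.
After step 1: P = 76.32 kPa, V = 72.9 L, T = 265 K.
Step 2 (adiabatic): W = (P₁V₁ − P₂V₂)/(γ−1) = (5564 − 3975)/0.4 = 3973 J.
W_total = 5736 + 3973 = 9709 J.

W_total ≈ 9710 J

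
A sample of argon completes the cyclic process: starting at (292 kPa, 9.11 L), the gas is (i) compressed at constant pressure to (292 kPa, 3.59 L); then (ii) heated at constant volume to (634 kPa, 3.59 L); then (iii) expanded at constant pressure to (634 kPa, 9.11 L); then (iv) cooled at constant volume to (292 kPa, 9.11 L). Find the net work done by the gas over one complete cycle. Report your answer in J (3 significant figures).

Constant-volume legs do no work.
W(i) = (292)(3.59 − 9.11) = -1612 J; W(iii) = (634)(9.11 − 3.59) = 3500 J.
W_net = -1612 + 3500 = 1888 J (the clockwise enclosed area).

W_net ≈ 1890 J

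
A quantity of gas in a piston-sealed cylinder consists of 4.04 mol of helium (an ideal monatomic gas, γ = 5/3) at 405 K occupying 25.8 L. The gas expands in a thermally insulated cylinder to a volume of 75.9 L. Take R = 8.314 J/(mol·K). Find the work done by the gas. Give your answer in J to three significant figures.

W ≈ 10500 J

Adiabatic: TV^(γ−1) = const with γ = 5/3.
T₂ = T₁ (V₁/V₂)^(γ−1) = 405 × (25.8/75.9)^0.667 = 405 × 0.4871 = 197.3 K.
W_by = nCᵥ(T₁ − T₂) = (4.04)(12.47)(405 − 197.3) = 10467 J.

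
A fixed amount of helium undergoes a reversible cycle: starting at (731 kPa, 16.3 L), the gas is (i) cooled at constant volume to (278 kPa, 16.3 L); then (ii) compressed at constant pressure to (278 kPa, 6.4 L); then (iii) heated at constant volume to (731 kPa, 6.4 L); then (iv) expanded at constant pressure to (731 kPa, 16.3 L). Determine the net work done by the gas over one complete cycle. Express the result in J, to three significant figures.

W_net ≈ 4480 J

Constant-volume legs do no work.
W(ii) = (278)(6.4 − 16.3) = -2752 J; W(iv) = (731)(16.3 − 6.4) = 7237 J.
W_net = -2752 + 7237 = 4485 J (the clockwise enclosed area).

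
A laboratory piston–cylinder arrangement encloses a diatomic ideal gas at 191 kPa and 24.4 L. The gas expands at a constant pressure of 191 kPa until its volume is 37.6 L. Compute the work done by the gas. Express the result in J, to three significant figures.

W ≈ 2520 J

Isobaric: W = P ΔV.
W = (191 kPa)(37.6 − 24.4 L) = (191)(13.2) = 2521 J.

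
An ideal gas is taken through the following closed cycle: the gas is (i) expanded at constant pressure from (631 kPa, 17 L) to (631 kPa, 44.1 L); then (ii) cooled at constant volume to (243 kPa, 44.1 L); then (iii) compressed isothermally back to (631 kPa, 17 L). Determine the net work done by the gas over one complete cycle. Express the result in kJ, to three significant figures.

W_net ≈ 6.88 kJ

Leg (i): W = PΔV = (631)(44.1 − 17) = 17100 J.
Leg (ii): W = 0.
Leg (iii): W = PᵢVᵢ ln(V_f/Vᵢ) = (10716) ln(17/44.1) = -10215 J.
W_net = 17100 − 10215 = 6885 J.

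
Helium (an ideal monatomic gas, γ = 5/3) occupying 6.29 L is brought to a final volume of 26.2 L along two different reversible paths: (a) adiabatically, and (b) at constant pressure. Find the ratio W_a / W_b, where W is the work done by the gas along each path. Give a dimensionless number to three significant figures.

Path (a) adiabatic: W = P₁V₁(1 − (V₁/V₂)^(γ−1))/(γ−1) → W_a/(P₁V₁) = 0.9206.
Path (b) isobaric: W = P₁(V₂ − V₁) → W_b/(P₁V₁) = 3.165.
W_a / W_b = 0.9206 / 3.165 = 0.2908.

W_a / W_b ≈ 0.291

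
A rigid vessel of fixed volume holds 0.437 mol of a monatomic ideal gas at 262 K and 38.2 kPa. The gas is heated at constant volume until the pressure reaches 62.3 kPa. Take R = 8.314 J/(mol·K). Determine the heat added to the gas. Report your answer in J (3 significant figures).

Q ≈ 901 J

Constant volume ⇒ W = 0, so Q = ΔU = nCᵥΔT with Cᵥ = 3R/2 = 12.47 J/(mol·K).
At constant V, T₂/T₁ = P₂/P₁ ⇒ ΔT = T₁(P₂/P₁ − 1) = 262·(62.3/38.2 − 1) = 165.3 K.
ΔU = (0.437)(12.47)(165.3) = 900.8 J.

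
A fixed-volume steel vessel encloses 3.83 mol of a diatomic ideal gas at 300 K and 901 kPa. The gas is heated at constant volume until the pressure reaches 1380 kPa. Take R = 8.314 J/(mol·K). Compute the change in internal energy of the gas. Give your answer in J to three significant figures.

ΔU ≈ 12700 J

Constant volume ⇒ W = 0, so Q = ΔU = nCᵥΔT with Cᵥ = 5R/2 = 20.79 J/(mol·K).
At constant V, T₂/T₁ = P₂/P₁ ⇒ ΔT = T₁(P₂/P₁ − 1) = 300·(1380/901 − 1) = 159.5 K.
ΔU = (3.83)(20.79)(159.5) = 12696 J.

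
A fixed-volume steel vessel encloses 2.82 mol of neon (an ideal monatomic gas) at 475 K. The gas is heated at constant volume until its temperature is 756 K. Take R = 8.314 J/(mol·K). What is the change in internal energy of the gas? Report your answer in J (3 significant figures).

Constant volume ⇒ W = 0, so Q = ΔU = nCᵥΔT with Cᵥ = 3R/2 = 12.47 J/(mol·K).
ΔU = (2.82)(12.47)(756 − 475) = 9882 J.

ΔU ≈ 9880 J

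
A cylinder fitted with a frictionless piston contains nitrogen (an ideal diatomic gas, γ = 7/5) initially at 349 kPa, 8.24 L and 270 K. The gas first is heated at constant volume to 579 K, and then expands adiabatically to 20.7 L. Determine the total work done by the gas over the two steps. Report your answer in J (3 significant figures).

Step 1 (isochoric): W = 0 (constant volume).
After step 1: P = 748.4 kPa (V unchanged).
Step 2 (adiabatic): W = (P₁V₁ − P₂V₂)/(γ−1) = (6167 − 4266)/0.4 = 4752 J.
W_total = 0 + 4752 = 4752 J.

W_total ≈ 4750 J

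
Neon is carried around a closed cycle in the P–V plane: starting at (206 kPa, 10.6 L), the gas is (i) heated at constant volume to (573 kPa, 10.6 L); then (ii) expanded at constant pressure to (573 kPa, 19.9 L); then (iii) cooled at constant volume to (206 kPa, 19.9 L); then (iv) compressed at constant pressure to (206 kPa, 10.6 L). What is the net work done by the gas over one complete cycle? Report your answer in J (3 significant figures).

W_net ≈ 3410 J

Constant-volume legs do no work.
W(ii) = (573)(19.9 − 10.6) = 5329 J; W(iv) = (206)(10.6 − 19.9) = -1916 J.
W_net = 5329 − 1916 = 3413 J (the clockwise enclosed area).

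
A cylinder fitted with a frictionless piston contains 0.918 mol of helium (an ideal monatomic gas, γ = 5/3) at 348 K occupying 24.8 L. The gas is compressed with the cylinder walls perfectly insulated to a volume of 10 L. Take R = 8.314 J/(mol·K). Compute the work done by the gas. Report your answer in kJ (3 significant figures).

Adiabatic: TV^(γ−1) = const with γ = 5/3.
T₂ = T₁ (V₁/V₂)^(γ−1) = 348 × (24.8/10)^0.667 = 348 × 1.832 = 637.6 K.
W_by = nCᵥ(T₁ − T₂) = (0.918)(12.47)(348 − 637.6) = -3315 J.

W ≈ -3.32 kJ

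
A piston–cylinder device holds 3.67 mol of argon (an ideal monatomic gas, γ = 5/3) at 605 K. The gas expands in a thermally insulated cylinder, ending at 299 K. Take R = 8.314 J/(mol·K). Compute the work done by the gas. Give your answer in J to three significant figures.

Adiabatic ⇒ Q = 0, so W_by = −ΔU = nCᵥ(T₁ − T₂).
Cᵥ = 3R/2 = 12.47 J/(mol·K).
W = (3.67)(12.47)(605 − 299) = 14005 J.

W ≈ 14000 J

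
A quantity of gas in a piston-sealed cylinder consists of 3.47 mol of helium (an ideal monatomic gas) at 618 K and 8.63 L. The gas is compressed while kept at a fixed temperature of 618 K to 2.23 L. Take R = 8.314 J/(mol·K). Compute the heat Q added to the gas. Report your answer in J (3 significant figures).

Q ≈ -24100 J

Isothermal ⇒ ΔU = 0, so Q = W = nRT ln(V₂/V₁).
Q = (3.47)(8.314)(618) ln(2.23/8.63) = 17829 × -1.353 = -24127 J.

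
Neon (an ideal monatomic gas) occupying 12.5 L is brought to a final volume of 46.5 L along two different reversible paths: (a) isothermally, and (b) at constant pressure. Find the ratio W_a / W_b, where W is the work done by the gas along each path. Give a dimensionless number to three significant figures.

Path (a) isothermal: W = P₁V₁ ln(V₂/V₁) → W_a/(P₁V₁) = 1.314.
Path (b) isobaric: W = P₁(V₂ − V₁) → W_b/(P₁V₁) = 2.72.
W_a / W_b = 1.314 / 2.72 = 0.483.

W_a / W_b ≈ 0.483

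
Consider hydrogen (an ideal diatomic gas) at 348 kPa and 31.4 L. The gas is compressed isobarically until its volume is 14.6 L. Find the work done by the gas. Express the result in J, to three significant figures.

Isobaric: W = P ΔV.
W = (348 kPa)(14.6 − 31.4 L) = (348)(-16.8) = -5846 J.

W ≈ -5850 J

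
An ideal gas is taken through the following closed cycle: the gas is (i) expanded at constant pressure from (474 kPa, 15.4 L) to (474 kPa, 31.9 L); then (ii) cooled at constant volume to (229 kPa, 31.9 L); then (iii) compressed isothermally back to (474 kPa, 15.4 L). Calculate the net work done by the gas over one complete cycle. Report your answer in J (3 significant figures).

W_net ≈ 2500 J

Leg (i): W = PΔV = (474)(31.9 − 15.4) = 7821 J.
Leg (ii): W = 0.
Leg (iii): W = PᵢVᵢ ln(V_f/Vᵢ) = (7305) ln(15.4/31.9) = -5320 J.
W_net = 7821 − 5320 = 2501 J.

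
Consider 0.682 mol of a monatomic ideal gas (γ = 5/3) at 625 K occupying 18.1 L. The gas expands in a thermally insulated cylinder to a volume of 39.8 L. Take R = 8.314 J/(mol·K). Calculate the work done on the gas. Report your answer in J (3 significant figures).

W ≈ -2170 J

Adiabatic: TV^(γ−1) = const with γ = 5/3.
T₂ = T₁ (V₁/V₂)^(γ−1) = 625 × (18.1/39.8)^0.667 = 625 × 0.5914 = 369.6 K.
W_by = nCᵥ(T₁ − T₂) = (0.682)(12.47)(625 − 369.6) = 2172 J.
Work on gas = −W_by = -2172 J.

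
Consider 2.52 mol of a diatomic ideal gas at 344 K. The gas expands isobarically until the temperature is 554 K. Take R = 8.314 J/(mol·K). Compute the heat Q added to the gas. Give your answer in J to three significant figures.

Q ≈ 15400 J

Isobaric: W = nRΔT = (2.52)(8.314)(210) = 4400 J.
ΔU = nCᵥΔT with Cᵥ = 5R/2: ΔU = (2.52)(20.79)(210) = 10999 J.
Q = ΔU + W = 10999 + 4400 = 15399 J.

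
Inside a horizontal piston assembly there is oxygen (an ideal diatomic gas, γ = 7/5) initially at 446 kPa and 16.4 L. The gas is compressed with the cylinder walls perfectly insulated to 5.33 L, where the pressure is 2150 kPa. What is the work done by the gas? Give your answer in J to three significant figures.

W ≈ -10400 J

Adiabatic: W = (P₁V₁ − P₂V₂)/(γ − 1) with γ = 7/5.
P₁V₁ = 7314 J, P₂V₂ = 11460 J.
W = (7314 − 11460) / 0.4 = -10363 J.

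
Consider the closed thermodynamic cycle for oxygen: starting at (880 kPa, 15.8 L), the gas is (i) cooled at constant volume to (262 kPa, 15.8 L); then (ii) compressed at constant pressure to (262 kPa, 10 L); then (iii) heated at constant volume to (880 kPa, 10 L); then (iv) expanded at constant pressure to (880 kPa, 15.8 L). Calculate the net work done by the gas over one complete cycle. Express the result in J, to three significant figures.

Constant-volume legs do no work.
W(ii) = (262)(10 − 15.8) = -1520 J; W(iv) = (880)(15.8 − 10) = 5104 J.
W_net = -1520 + 5104 = 3584 J (the clockwise enclosed area).

W_net ≈ 3580 J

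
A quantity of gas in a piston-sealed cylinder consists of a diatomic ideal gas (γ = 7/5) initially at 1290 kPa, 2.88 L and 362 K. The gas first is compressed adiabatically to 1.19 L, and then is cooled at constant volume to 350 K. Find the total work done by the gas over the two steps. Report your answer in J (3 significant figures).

Step 1 (adiabatic): W = (P₁V₁ − P₂V₂)/(γ−1) = (3715 − 5291)/0.4 = -3939 J.
Step 2 (isochoric): W = 0 (constant volume).
W_total = -3939 + 0 = -3939 J.

W_total ≈ -3940 J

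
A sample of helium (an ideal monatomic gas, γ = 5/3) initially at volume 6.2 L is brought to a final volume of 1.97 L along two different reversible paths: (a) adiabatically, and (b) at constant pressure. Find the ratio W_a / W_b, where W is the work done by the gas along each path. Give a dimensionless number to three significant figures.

Path (a) adiabatic: W = P₁V₁(1 − (V₁/V₂)^(γ−1))/(γ−1) → W_a/(P₁V₁) = -1.721.
Path (b) isobaric: W = P₁(V₂ − V₁) → W_b/(P₁V₁) = -0.6823.
W_a / W_b = -1.721 / -0.6823 = 2.523.

W_a / W_b ≈ 2.52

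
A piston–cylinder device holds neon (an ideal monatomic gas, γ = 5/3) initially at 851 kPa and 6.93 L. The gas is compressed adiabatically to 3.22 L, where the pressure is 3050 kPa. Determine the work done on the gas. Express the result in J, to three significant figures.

W ≈ 5890 J

Adiabatic: W = (P₁V₁ − P₂V₂)/(γ − 1) with γ = 5/3.
P₁V₁ = 5897 J, P₂V₂ = 9821 J.
W = (5897 − 9821) / 0.6667 = -5885 J.
Work on gas = −W_by = 5885 J.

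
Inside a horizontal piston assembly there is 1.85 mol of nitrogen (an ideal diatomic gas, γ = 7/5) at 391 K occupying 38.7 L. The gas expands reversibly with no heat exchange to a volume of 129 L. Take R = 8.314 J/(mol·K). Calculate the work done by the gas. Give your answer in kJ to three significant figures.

W ≈ 5.75 kJ

Adiabatic: TV^(γ−1) = const with γ = 7/5.
T₂ = T₁ (V₁/V₂)^(γ−1) = 391 × (38.7/129)^0.4 = 391 × 0.6178 = 241.6 K.
W_by = nCᵥ(T₁ − T₂) = (1.85)(20.79)(391 − 241.6) = 5746 J.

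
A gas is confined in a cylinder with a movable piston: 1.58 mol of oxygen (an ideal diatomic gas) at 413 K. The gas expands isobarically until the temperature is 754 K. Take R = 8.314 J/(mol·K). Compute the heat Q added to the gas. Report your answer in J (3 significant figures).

Isobaric: W = nRΔT = (1.58)(8.314)(341) = 4479 J.
ΔU = nCᵥΔT with Cᵥ = 5R/2: ΔU = (1.58)(20.79)(341) = 11199 J.
Q = ΔU + W = 11199 + 4479 = 15678 J.

Q ≈ 15700 J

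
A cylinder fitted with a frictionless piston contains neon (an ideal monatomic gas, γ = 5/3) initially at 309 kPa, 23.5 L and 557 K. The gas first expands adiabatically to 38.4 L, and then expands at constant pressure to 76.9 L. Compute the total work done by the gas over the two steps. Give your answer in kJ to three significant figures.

Step 1 (adiabatic): W = (P₁V₁ − P₂V₂)/(γ−1) = (7262 − 5234)/0.667 = 3041 J.
After step 1: P = 136.3 kPa, V = 38.4 L, T = 401.5 K.
Step 2 (isobaric): W = PΔV = (136.3 kPa)(76.9 − 38.4 L) = 5248 J.
W_total = 3041 + 5248 = 8289 J.

W_total ≈ 8.29 kJ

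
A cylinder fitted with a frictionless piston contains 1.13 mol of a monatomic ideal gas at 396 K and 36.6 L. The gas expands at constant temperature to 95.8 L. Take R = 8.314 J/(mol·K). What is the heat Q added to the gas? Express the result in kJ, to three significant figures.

Isothermal ⇒ ΔU = 0, so Q = W = nRT ln(V₂/V₁).
Q = (1.13)(8.314)(396) ln(95.8/36.6) = 3720 × 0.9622 = 3580 J.

Q ≈ 3.58 kJ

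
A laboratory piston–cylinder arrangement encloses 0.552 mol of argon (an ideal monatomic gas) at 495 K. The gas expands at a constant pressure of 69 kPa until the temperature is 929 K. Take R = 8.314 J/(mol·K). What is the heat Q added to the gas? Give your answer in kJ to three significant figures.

Q ≈ 4.98 kJ

Isobaric: W = nRΔT = (0.552)(8.314)(434) = 1992 J.
ΔU = nCᵥΔT with Cᵥ = 3R/2: ΔU = (0.552)(12.47)(434) = 2988 J.
Q = ΔU + W = 2988 + 1992 = 4979 J.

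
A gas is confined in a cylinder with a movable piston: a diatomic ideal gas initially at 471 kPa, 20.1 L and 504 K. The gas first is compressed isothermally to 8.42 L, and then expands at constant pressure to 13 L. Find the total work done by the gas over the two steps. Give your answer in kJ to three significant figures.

W_total ≈ -3.09 kJ

Step 1 (isothermal): W = P₁V₁ ln(V₂/V₁) = (9467) ln(8.42/20.1) = -8237 J.
After step 1: P = 1124 kPa, V = 8.42 L, T = 504 K.
Step 2 (isobaric): W = PΔV = (1124 kPa)(13 − 8.42 L) = 5150 J.
W_total = -8237 + 5150 = -3088 J.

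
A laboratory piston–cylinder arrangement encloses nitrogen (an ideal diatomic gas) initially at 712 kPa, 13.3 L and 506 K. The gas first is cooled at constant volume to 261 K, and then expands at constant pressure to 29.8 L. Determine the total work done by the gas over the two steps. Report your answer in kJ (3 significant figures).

Step 1 (isochoric): W = 0 (constant volume).
After step 1: P = 367.3 kPa (V unchanged).
Step 2 (isobaric): W = PΔV = (367.3 kPa)(29.8 − 13.3 L) = 6060 J.
W_total = 0 + 6060 = 6060 J.

W_total ≈ 6.06 kJ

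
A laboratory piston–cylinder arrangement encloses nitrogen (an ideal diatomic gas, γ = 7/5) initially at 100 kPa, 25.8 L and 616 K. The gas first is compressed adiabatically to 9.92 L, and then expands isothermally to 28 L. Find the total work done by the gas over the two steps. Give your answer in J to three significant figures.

Step 1 (adiabatic): W = (P₁V₁ − P₂V₂)/(γ−1) = (2580 − 3781)/0.4 = -3004 J.
After step 1: P = 381.2 kPa, V = 9.92 L, T = 902.9 K.
Step 2 (isothermal): W = P₁V₁ ln(V₂/V₁) = (3781) ln(28/9.92) = 3924 J.
W_total = -3004 + 3924 = 920.1 J.

W_total ≈ 920 J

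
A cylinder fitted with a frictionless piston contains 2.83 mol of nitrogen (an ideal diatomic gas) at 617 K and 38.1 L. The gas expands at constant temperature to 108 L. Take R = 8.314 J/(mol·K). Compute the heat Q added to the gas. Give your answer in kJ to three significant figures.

Isothermal ⇒ ΔU = 0, so Q = W = nRT ln(V₂/V₁).
Q = (2.83)(8.314)(617) ln(108/38.1) = 14517 × 1.042 = 15126 J.

Q ≈ 15.1 kJ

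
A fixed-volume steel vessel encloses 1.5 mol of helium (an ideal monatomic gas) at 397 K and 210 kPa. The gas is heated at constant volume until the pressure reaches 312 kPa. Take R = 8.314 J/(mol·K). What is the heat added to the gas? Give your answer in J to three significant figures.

Q ≈ 3610 J

Constant volume ⇒ W = 0, so Q = ΔU = nCᵥΔT with Cᵥ = 3R/2 = 12.47 J/(mol·K).
At constant V, T₂/T₁ = P₂/P₁ ⇒ ΔT = T₁(P₂/P₁ − 1) = 397·(312/210 − 1) = 192.8 K.
ΔU = (1.5)(12.47)(192.8) = 3607 J.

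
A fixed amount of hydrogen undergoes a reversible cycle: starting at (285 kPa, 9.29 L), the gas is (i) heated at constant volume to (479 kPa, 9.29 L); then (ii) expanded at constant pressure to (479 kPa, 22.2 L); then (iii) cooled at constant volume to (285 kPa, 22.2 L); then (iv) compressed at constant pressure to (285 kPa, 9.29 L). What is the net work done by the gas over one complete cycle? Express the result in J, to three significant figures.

W_net ≈ 2500 J

Constant-volume legs do no work.
W(ii) = (479)(22.2 − 9.29) = 6184 J; W(iv) = (285)(9.29 − 22.2) = -3679 J.
W_net = 6184 − 3679 = 2505 J (the clockwise enclosed area).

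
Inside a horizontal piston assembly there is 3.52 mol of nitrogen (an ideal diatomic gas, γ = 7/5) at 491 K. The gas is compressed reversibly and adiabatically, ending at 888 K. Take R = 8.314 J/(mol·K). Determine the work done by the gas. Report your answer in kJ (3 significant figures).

Adiabatic ⇒ Q = 0, so W_by = −ΔU = nCᵥ(T₁ − T₂).
Cᵥ = 5R/2 = 20.79 J/(mol·K).
W = (3.52)(20.79)(491 − 888) = -29046 J.

W ≈ -29.0 kJ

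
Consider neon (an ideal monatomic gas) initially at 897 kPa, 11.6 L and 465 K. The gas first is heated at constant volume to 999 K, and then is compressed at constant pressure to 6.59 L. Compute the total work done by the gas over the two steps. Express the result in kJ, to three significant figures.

Step 1 (isochoric): W = 0 (constant volume).
After step 1: P = 1927 kPa (V unchanged).
Step 2 (isobaric): W = PΔV = (1927 kPa)(6.59 − 11.6 L) = -9655 J.
W_total = 0 − 9655 = -9655 J.

W_total ≈ -9.65 kJ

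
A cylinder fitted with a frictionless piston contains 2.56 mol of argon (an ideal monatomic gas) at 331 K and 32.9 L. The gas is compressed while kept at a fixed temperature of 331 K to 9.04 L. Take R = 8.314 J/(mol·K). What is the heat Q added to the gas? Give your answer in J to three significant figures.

Isothermal ⇒ ΔU = 0, so Q = W = nRT ln(V₂/V₁).
Q = (2.56)(8.314)(331) ln(9.04/32.9) = 7045 × -1.292 = -9101 J.

Q ≈ -9100 J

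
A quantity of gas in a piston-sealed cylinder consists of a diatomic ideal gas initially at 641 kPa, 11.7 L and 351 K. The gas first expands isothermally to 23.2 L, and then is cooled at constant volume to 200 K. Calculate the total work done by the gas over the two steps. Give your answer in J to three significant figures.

Step 1 (isothermal): W = P₁V₁ ln(V₂/V₁) = (7500) ln(23.2/11.7) = 5134 J.
Step 2 (isochoric): W = 0 (constant volume).
W_total = 5134 + 0 = 5134 J.

W_total ≈ 5130 J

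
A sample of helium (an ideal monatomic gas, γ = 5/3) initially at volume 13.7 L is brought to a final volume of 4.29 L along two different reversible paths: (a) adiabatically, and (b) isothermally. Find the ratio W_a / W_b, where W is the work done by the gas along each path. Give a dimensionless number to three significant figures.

W_a / W_b ≈ 1.51

Path (a) adiabatic: W = P₁V₁(1 − (V₁/V₂)^(γ−1))/(γ−1) → W_a/(P₁V₁) = -1.753.
Path (b) isothermal: W = P₁V₁ ln(V₂/V₁) → W_b/(P₁V₁) = -1.161.
W_a / W_b = -1.753 / -1.161 = 1.51.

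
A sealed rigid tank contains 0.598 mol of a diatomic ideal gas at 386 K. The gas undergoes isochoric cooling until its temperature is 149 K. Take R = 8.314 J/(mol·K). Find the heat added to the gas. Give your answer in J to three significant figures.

Constant volume ⇒ W = 0, so Q = ΔU = nCᵥΔT with Cᵥ = 5R/2 = 20.79 J/(mol·K).
ΔU = (0.598)(20.79)(149 − 386) = -2946 J.

Q ≈ -2950 J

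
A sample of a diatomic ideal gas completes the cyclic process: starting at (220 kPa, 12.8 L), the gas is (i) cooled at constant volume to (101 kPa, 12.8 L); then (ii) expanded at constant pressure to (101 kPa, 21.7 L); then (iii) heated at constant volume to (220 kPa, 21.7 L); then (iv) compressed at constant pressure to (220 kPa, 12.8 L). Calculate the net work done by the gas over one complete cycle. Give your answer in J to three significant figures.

Constant-volume legs do no work.
W(ii) = (101)(21.7 − 12.8) = 898.9 J; W(iv) = (220)(12.8 − 21.7) = -1958 J.
W_net = 898.9 − 1958 = -1059 J (the counter-clockwise enclosed area).

W_net ≈ -1060 J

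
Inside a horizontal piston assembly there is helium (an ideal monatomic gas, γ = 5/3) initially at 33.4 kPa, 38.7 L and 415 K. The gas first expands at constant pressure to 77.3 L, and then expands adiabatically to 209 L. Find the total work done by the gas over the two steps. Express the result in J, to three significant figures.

W_total ≈ 3170 J

Step 1 (isobaric): W = PΔV = (33.4 kPa)(77.3 − 38.7 L) = 1289 J.
After step 1: P = 33.4 kPa, V = 77.3 L, T = 828.9 K.
Step 2 (adiabatic): W = (P₁V₁ − P₂V₂)/(γ−1) = (2582 − 1330)/0.667 = 1877 J.
W_total = 1289 + 1877 = 3167 J.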